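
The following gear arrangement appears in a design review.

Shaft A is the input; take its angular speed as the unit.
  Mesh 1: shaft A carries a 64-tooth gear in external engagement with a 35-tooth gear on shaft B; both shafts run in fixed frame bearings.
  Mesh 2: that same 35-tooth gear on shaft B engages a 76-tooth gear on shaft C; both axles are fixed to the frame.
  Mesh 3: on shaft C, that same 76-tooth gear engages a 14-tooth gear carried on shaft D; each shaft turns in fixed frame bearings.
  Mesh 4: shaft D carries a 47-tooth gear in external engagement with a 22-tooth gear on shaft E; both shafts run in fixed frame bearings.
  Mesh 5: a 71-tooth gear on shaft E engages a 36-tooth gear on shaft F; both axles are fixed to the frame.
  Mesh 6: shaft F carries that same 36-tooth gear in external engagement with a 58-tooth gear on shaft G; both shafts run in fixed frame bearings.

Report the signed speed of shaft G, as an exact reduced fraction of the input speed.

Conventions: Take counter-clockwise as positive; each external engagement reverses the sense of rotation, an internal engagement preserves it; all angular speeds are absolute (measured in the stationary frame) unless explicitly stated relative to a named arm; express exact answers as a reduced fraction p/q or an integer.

6-mesh fixed-axis compound train (all bearings frame-fixed)
mesh 1 [64T→35T]: |ω|/ω_in = 1×64/35 = 64/35, sense flips to −
mesh 2 [35T→76T]: |ω|/ω_in = (64/35)×35/76 = 16/19, sense flips to +
mesh 3 [76T→14T]: |ω|/ω_in = (16/19)×76/14 = 32/7, sense flips to −
mesh 4 [47T→22T]: |ω|/ω_in = (32/7)×47/22 = 752/77, sense flips to +
mesh 5 [71T→36T]: |ω|/ω_in = (752/77)×71/36 = 13348/693, sense flips to −
mesh 6 [36T→58T]: |ω|/ω_in = (13348/693)×36/58 = 26696/2233, sense flips to +
signed output speed (× input speed) = 26696/2233

26696/2233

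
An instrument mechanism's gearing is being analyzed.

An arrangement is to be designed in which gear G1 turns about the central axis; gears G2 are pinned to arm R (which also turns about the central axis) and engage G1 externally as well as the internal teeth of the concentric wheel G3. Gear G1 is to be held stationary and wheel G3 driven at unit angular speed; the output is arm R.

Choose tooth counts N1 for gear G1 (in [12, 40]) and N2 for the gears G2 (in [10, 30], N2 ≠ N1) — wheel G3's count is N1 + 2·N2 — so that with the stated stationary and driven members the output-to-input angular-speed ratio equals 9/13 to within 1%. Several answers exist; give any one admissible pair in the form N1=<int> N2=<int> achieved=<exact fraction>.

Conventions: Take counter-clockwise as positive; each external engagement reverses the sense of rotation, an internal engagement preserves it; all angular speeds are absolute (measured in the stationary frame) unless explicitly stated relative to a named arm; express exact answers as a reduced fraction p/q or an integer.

topology: planetary set — design target 9/13, arm = carrier (Willis)
Willis with ω_sun = 0: ω_arm/ω_ring = N3/(N1+N3); set equal to 9/13  ⇒  N3/N1 = (9/13)/(1 − 9/13) = 9/4
N3 = N1 + 2·N2  ⇒  N2/N1 = (N3/N1 − 1)/2 = (9/4 − 1)/2 = 5/8
smallest multiple with N1 ≥ 12 and N2 ≥ 10: k = 2  ⇒  N1 = 2·8 = 16, N2 = 2·5 = 10 (N1 ≤ 40, N2 ≤ 30, N2 ≠ N1 ✓), N3 = 16 + 2·10 = 36
check: N3/(N1+N3) with N1 = 16, N3 = 36 gives 9/13; |achieved − target| = 0 ≤ 9/1300 ✓

N1=16 N2=10 achieved=9/13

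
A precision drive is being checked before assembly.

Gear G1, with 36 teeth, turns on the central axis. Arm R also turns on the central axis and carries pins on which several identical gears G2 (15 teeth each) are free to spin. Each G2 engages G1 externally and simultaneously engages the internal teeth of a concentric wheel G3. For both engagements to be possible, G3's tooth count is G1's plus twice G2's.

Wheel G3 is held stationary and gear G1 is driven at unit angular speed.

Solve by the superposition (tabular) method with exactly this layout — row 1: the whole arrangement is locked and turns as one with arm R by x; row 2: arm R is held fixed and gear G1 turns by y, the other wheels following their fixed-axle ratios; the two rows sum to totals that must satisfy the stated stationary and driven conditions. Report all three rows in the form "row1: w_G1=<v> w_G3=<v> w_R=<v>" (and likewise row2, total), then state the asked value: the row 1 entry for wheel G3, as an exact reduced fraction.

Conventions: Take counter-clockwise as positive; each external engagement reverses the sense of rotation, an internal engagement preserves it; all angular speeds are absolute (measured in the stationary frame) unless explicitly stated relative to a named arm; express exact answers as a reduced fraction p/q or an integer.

planetary set (36T centre, 15T on arm, 66T internal) — Willis relation
row 1 — lock + rotate with arm: ω_sun = ω_ring = ω_arm = x
superposition row 2 [arm held]: sun y, ring −(36/66)·y, arm 0
boundary: total ω_ring = x − (36/66)·y = 0 and total ω_sun = x + y = 1  ⇒  y = 11/17, x = 6/17
row 2 ring = −(36/66)·11/17 = -6/17
totals (row 1 + row 2): sun 6/17 + 11/17 = 1, ring 6/17 + (-6/17) = 0, arm 6/17 + 0 = 6/17
asked cell (row1, ring) = 6/17

row1: w_G1=6/17 w_G3=6/17 w_R=6/17
row2: w_G1=11/17 w_G3=-6/17 w_R=0
total: w_G1=1 w_G3=0 w_R=6/17
asked value: 6/17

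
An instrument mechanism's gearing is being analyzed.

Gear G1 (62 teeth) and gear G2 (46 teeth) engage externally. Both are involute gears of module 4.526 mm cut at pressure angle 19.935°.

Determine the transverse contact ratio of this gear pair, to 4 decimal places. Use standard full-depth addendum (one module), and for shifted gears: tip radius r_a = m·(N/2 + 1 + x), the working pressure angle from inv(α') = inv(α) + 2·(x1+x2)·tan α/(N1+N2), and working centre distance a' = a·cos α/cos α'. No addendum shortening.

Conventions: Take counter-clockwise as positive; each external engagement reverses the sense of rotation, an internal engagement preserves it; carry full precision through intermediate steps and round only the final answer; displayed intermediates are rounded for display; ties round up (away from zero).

recognized (one external pair, fixed centres): single-mesh tooth geometry, m = 4.526, N1 = 62, N2 = 46
base radii: r_b1 = 131.898868, r_b2 = 97.860450
tip radii: r_a1 = 144.832000, r_a2 = 108.624000
no profile shift: α' = α, a' = a
action lengths: √(r_a1²−r_b1²) = 59.824718, √(r_a2²−r_b2²) = 47.143458
base pitch p_b = π·m·cos α = 13.366855
CR = (59.824718 + 47.143458 − 244.404000·sin 19.93500°)/13.366855 = 1.768380
contact ratio ≈ 1.7684

1.7684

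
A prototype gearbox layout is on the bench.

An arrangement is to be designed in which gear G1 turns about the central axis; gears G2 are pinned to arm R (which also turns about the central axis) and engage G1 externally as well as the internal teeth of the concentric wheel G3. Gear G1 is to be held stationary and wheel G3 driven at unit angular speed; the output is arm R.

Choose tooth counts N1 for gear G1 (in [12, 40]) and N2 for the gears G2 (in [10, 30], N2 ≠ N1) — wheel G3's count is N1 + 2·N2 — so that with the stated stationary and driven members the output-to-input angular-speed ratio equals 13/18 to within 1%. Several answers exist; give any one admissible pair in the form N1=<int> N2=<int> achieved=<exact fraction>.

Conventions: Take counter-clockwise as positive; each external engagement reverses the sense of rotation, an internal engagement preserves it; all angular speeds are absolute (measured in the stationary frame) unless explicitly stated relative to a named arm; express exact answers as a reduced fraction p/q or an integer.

design class (target 13/18): planetary set
Willis with ω_sun = 0: ω_arm/ω_ring = N3/(N1+N3); set equal to 13/18  ⇒  N3/N1 = (13/18)/(1 − 13/18) = 13/5
N3 = N1 + 2·N2  ⇒  N2/N1 = (N3/N1 − 1)/2 = (13/5 − 1)/2 = 4/5
smallest multiple with N1 ≥ 12 and N2 ≥ 10: k = 3  ⇒  N1 = 3·5 = 15, N2 = 3·4 = 12 (N1 ≤ 40, N2 ≤ 30, N2 ≠ N1 ✓), N3 = 15 + 2·12 = 39
check: N3/(N1+N3) with N1 = 15, N3 = 39 gives 13/18; |achieved − target| = 0 ≤ 13/1800 ✓

N1=15 N2=12 achieved=13/18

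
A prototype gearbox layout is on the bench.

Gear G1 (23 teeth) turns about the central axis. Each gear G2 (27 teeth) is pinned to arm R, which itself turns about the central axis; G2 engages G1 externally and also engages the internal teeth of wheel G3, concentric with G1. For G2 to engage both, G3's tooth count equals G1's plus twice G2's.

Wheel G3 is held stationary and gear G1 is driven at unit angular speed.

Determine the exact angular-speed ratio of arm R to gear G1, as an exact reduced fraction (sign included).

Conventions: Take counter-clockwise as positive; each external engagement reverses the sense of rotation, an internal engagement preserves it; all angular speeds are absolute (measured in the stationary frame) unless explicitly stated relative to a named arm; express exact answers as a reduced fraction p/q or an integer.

recognized (axles ride arm R): planetary set, 23/27/77 teeth
ring teeth: 23 + 2·27 = 77
23(ω_sun−ω_arm) = −77(ω_ring−ω_arm),  ω_ring = 0, ω_sun = 1
23(1−ω_arm) = −77(0−ω_arm)  ⇒  100·ω_arm = 23  ⇒  ω_arm = 23/100
ω_out/ω_in = 23/100

23/100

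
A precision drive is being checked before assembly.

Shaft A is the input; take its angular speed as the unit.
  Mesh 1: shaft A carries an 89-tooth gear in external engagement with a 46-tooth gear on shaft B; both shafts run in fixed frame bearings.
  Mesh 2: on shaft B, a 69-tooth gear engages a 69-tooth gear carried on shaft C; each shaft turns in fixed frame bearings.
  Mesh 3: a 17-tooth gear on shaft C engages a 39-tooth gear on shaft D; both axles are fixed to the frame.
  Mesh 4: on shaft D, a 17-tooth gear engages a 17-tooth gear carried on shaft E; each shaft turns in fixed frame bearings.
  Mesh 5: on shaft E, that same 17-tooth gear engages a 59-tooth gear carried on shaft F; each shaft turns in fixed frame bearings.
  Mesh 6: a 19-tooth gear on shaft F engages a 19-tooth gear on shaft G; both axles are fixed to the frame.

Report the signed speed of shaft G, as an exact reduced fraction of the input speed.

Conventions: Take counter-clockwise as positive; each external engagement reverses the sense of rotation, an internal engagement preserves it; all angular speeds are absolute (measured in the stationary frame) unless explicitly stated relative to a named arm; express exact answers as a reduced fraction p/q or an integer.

6-mesh fixed-axis compound train (all bearings frame-fixed)
mesh 1 [89T→46T]: |ω|/ω_in = 1×89/46 = 89/46, sense flips to −
mesh 2 [69T→69T]: |ω|/ω_in = (89/46)×69/69 = 89/46, sense flips to +
mesh 3 [17T→39T]: |ω|/ω_in = (89/46)×17/39 = 1513/1794, sense flips to −
mesh 4 [17T→17T]: |ω|/ω_in = (1513/1794)×17/17 = 1513/1794, sense flips to +
mesh 5 [17T→59T]: |ω|/ω_in = (1513/1794)×17/59 = 25721/105846, sense flips to −
mesh 6 [19T→19T]: |ω|/ω_in = (25721/105846)×19/19 = 25721/105846, sense flips to +
signed output speed (× input speed) = 25721/105846

25721/105846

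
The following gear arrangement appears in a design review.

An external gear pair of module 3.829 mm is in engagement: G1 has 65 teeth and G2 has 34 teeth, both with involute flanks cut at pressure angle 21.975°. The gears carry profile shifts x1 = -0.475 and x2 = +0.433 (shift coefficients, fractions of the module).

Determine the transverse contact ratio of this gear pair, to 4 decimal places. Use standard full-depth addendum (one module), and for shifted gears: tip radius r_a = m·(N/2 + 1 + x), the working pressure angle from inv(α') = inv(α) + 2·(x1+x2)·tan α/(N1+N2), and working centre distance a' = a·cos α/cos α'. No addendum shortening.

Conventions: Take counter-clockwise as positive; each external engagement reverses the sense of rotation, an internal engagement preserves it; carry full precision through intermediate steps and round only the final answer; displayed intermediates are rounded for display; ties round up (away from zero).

1.5940

recognized (one external pair, fixed centres): single-mesh tooth geometry, m = 3.829, N1 = 65, N2 = 34
base radii: r_b1 = 115.401406, r_b2 = 60.363813
tip radii: r_a1 = 126.452725, r_a2 = 70.579957
inv(α') = inv(21.975°) + 2·(-0.475+0.433)·tan α/(65+34) = 0.01964027  ⇒  α' = 21.85379°
a' = a·cos α / cos α' = 189.5355·cos 21.975°/cos 21.85379° = 189.374260
action lengths: √(r_a1²−r_b1²) = 51.699198, √(r_a2²−r_b2²) = 36.575135
base pitch p_b = π·m·cos α = 11.155206
CR = (51.699198 + 36.575135 − 189.374260·sin 21.85379°)/11.155206 = 1.594035
contact ratio ≈ 1.5940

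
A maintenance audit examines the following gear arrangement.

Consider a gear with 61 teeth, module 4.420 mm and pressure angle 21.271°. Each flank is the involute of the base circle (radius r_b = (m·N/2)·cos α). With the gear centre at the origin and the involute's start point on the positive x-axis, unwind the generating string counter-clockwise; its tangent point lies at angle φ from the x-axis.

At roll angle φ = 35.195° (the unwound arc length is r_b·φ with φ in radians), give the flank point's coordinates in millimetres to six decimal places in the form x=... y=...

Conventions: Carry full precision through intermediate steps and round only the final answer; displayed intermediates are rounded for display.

topology: single-mesh involute geometry — m = 4.420, N = 61
pitch radius r_p = m·N/2 = 4.420·61/2 = 134.810000
base radius r_b = r_p·cos α = 134.810000·cos 21.271° = 125.626064
roll angle φ = 35.195° = 0.61426863 rad
x = r_b·(cos φ + φ·sin φ) = 147.137729
y = r_b·(sin φ − φ·cos φ) = 9.344523

x=147.137729 y=9.344523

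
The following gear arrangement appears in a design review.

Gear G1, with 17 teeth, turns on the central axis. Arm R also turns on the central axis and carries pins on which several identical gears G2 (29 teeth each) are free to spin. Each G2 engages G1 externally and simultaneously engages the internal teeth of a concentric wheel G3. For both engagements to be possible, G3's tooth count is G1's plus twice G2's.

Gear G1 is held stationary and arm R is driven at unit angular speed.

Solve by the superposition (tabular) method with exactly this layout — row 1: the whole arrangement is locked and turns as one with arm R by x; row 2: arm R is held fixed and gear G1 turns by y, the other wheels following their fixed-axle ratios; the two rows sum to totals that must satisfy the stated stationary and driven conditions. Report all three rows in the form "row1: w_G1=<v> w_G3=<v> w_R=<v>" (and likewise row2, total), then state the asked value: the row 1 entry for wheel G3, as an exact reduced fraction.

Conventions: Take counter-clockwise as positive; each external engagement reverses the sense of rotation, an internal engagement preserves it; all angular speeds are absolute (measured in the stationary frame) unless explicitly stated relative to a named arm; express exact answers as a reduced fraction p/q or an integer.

recognized (axles ride arm R): planetary set, 17/29/75 teeth
row 1 — lock + rotate with arm: ω_sun = ω_ring = ω_arm = x
row 2: sun turns y, ring = −(17/75)·y, arm 0
boundary: total ω_sun = x + y = 0 and total ω_arm = x = 1  ⇒  y = -1, x = 1
row 2 ring = −(17/75)·(-1) = 17/75
totals (row 1 + row 2): sun 1 + (-1) = 0, ring 1 + 17/75 = 92/75, arm 1 + 0 = 1
asked cell (row1, ring) = 1

row1: w_G1=1 w_G3=1 w_R=1
row2: w_G1=-1 w_G3=17/75 w_R=0
total: w_G1=0 w_G3=92/75 w_R=1
asked value: 1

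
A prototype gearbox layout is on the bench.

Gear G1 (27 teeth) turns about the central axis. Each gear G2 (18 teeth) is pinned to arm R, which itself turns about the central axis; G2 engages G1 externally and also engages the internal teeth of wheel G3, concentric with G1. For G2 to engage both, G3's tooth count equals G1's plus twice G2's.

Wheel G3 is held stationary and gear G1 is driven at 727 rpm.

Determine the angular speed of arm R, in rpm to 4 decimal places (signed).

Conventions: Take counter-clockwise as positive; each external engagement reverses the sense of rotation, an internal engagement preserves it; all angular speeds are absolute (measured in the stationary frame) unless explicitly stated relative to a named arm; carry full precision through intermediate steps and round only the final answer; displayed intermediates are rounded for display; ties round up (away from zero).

topology: planetary set — G1 27T / G2 18T / G3 63T, arm = carrier (Willis)
normalise by the input: solve with ω_sun = 1, then scale by 727 rpm
ring teeth: 27 + 2·18 = 63
27(ω_sun−ω_arm) = −63(ω_ring−ω_arm),  ω_ring = 0, ω_sun = 1
27(1−ω_arm) = −63(0−ω_arm)  ⇒  90·ω_arm = 27  ⇒  ω_arm = 3/10
scale: ω_arm = 3/10 × 727 rpm = +218.1000 rpm

+218.1000 rpm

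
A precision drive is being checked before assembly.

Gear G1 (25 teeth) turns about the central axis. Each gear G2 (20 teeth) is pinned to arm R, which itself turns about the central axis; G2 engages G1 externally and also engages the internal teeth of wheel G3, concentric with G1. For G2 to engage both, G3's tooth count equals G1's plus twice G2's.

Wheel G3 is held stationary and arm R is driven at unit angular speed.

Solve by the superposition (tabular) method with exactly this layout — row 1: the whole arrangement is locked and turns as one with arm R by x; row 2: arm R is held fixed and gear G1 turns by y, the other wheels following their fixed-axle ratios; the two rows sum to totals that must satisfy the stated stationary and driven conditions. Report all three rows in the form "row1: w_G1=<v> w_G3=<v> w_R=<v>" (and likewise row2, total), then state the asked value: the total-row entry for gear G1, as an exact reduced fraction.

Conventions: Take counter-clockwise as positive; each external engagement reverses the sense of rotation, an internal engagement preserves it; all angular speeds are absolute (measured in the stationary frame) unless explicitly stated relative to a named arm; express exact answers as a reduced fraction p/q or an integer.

topology: planetary set — G1 25T / G2 20T / G3 65T, arm = carrier (Willis)
row 1 — lock + rotate with arm: ω_sun = ω_ring = ω_arm = x
row 2: sun turns y, ring = −(25/65)·y, arm 0
boundary: total ω_ring = x − (25/65)·y = 0 and total ω_arm = x = 1  ⇒  y = 13/5, x = 1
row 2 ring = −(25/65)·13/5 = -1
totals (row 1 + row 2): sun 1 + 13/5 = 18/5, ring 1 + (-1) = 0, arm 1 + 0 = 1
asked cell (total, sun) = 18/5

row1: w_G1=1 w_G3=1 w_R=1
row2: w_G1=13/5 w_G3=-1 w_R=0
total: w_G1=18/5 w_G3=0 w_R=1
asked value: 18/5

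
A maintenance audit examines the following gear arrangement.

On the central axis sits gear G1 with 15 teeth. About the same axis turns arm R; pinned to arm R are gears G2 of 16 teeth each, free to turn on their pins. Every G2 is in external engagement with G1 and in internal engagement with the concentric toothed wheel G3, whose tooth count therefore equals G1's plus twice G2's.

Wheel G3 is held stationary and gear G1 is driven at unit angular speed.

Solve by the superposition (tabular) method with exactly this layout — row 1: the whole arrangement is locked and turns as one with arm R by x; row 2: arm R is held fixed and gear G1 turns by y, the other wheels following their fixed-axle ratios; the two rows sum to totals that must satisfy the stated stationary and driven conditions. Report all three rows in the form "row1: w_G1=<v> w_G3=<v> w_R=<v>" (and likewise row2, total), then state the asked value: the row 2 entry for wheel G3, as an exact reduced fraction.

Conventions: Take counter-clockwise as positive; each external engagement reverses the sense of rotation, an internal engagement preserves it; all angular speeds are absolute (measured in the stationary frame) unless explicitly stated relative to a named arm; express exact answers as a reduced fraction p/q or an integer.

row1: w_G1=15/62 w_G3=15/62 w_R=15/62
row2: w_G1=47/62 w_G3=-15/62 w_R=0
total: w_G1=1 w_G3=0 w_R=15/62
asked value: -15/62

class = planetary set [G3 = 15+2·16 = 47; Willis about the carrier]
row 1 — lock + rotate with arm: ω_sun = ω_ring = ω_arm = x
row 2 (arm held, sun turns y): ω_ring = −(15/47)·y, ω_arm = 0
boundary: total ω_ring = x − (15/47)·y = 0 and total ω_sun = x + y = 1  ⇒  y = 47/62, x = 15/62
row 2 ring = −(15/47)·47/62 = -15/62
totals (row 1 + row 2): sun 15/62 + 47/62 = 1, ring 15/62 + (-15/62) = 0, arm 15/62 + 0 = 15/62
asked cell (row2, ring) = -15/62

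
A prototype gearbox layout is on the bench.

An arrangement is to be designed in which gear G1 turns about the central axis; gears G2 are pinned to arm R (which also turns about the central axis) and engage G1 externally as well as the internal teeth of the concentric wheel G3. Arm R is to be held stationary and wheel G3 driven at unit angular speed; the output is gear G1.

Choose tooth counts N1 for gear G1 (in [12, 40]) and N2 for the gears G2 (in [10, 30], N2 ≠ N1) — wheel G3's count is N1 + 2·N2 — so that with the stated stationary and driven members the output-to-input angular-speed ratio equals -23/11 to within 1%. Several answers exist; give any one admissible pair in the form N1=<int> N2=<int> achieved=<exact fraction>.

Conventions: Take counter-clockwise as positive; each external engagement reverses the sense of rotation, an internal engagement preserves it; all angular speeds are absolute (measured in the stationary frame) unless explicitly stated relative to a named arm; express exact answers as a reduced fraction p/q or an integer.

N1=22 N2=12 achieved=-23/11

class = planetary set [ratio -23/11 wanted; Willis about the carrier]
Willis with ω_arm = 0: ω_sun/ω_ring = −N3/N1; set equal to -23/11  ⇒  N3/N1 = −(-23/11) = 23/11
N3 = N1 + 2·N2  ⇒  N2/N1 = (N3/N1 − 1)/2 = (23/11 − 1)/2 = 6/11
smallest multiple with N1 ≥ 12 and N2 ≥ 10: k = 2  ⇒  N1 = 2·11 = 22, N2 = 2·6 = 12 (N1 ≤ 40, N2 ≤ 30, N2 ≠ N1 ✓), N3 = 22 + 2·12 = 46
check: −N3/N1 with N1 = 22, N3 = 46 gives -23/11; |achieved − target| = 0 ≤ 23/1100 ✓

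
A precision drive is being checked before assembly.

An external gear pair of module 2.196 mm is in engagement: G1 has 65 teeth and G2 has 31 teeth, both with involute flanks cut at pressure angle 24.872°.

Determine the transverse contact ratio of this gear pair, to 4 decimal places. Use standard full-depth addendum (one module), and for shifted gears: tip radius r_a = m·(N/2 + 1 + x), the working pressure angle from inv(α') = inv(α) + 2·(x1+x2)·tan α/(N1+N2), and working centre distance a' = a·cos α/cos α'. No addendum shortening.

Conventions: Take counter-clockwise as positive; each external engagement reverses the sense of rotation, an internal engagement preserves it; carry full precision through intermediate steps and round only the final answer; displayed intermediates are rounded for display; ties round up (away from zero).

recognized (one external pair, fixed centres): single-mesh tooth geometry, m = 2.196, N1 = 65, N2 = 31
base radii: r_b1 = 64.750408, r_b2 = 30.880964
tip radii: r_a1 = 73.566000, r_a2 = 36.234000
no profile shift: α' = α, a' = a
action lengths: √(r_a1²−r_b1²) = 34.919063, √(r_a2²−r_b2²) = 18.954388
base pitch p_b = π·m·cos α = 6.259059
CR = (34.919063 + 18.954388 − 105.408000·sin 24.87200°)/6.259059 = 1.524133
contact ratio ≈ 1.5241

1.5241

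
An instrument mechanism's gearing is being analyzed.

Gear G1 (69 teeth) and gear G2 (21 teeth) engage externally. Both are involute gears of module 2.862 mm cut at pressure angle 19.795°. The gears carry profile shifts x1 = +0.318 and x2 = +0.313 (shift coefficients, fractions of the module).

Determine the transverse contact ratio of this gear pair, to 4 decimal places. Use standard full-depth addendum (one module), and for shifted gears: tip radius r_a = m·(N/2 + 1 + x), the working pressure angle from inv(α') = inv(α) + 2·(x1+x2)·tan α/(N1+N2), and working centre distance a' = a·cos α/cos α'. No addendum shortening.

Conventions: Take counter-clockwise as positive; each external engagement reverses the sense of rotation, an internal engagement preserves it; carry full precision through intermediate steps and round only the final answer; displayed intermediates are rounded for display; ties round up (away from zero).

1.5840

recognized (one external pair, fixed centres): single-mesh tooth geometry, m = 2.862, N1 = 69, N2 = 21
base radii: r_b1 = 92.904545, r_b2 = 28.275296
tip radii: r_a1 = 102.511116, r_a2 = 33.808806
inv(α') = inv(19.795°) + 2·(+0.318+0.313)·tan α/(69+21) = 0.01948258  ⇒  α' = 21.79745°
a' = a·cos α / cos α' = 128.7900·cos 19.795°/cos 21.79745° = 130.511080
action lengths: √(r_a1²−r_b1²) = 43.327526, √(r_a2²−r_b2²) = 18.534913
base pitch p_b = π·m·cos α = 8.459949
CR = (43.327526 + 18.534913 − 130.511080·sin 21.79745°)/8.459949 = 1.583958
contact ratio ≈ 1.5840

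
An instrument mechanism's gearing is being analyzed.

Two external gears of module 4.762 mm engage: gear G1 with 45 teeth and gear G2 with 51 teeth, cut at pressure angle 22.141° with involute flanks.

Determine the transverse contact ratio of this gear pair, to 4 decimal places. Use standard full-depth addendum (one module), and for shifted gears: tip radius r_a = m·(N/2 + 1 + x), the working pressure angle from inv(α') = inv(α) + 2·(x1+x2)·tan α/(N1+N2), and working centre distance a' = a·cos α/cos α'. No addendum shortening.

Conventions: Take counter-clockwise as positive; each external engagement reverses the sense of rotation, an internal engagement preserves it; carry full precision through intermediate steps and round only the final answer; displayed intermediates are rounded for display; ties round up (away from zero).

single-mesh involute tooth geometry (45T engaging 51T at module 4.762)
base radii: r_b1 = 99.244039, r_b2 = 112.476578
tip radii: r_a1 = 111.907000, r_a2 = 126.193000
no profile shift: α' = α, a' = a
action lengths: √(r_a1²−r_b1²) = 51.708774, √(r_a2²−r_b2²) = 57.216193
base pitch p_b = π·m·cos α = 13.857082
CR = (51.708774 + 57.216193 − 228.576000·sin 22.14100°)/13.857082 = 1.643752
contact ratio ≈ 1.6438

1.6438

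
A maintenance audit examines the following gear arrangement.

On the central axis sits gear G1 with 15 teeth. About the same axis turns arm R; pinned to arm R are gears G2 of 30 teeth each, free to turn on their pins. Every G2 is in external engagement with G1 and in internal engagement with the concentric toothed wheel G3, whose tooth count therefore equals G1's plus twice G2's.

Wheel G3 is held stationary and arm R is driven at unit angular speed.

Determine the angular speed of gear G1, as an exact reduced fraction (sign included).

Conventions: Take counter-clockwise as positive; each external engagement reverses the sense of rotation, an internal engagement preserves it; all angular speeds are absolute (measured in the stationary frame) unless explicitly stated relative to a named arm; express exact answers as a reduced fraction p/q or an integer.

recognized (axles ride arm R): planetary set, 15/30/75 teeth
ring teeth: 15 + 2·30 = 75
15(ω_sun−ω_arm) = −75(ω_ring−ω_arm),  ω_ring = 0, ω_arm = 1
ω_sun = 1 − (75/15)(0−1) = 6
exact speed ratio = 6

6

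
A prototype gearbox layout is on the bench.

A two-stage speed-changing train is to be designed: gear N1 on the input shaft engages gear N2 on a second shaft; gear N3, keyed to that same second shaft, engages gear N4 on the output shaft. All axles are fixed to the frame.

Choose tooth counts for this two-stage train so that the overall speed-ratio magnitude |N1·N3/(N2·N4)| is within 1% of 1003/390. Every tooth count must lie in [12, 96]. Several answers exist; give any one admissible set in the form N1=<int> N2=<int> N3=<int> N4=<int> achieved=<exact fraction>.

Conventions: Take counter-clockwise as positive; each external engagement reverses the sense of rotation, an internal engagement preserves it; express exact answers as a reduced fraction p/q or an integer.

topology: fixed-axis compound train — 2 stages, target 1003/390
target = 1003/390 in lowest terms: an exact hit needs N1·N3 = k·1003 and N2·N4 = k·390 for one integer k, every count in [12, 96]; additionally prefer no 1:1 stage (N1 ≠ N2, N3 ≠ N4)
k = 1: N1·N3 = 1003 = 17·59, N2·N4 = 390 = 13·30
achieved = 17·59/(13·30) = 1003/390; |achieved − target| = 0 ≤ 1003/39000 ✓

N1=17 N2=13 N3=59 N4=30 achieved=1003/390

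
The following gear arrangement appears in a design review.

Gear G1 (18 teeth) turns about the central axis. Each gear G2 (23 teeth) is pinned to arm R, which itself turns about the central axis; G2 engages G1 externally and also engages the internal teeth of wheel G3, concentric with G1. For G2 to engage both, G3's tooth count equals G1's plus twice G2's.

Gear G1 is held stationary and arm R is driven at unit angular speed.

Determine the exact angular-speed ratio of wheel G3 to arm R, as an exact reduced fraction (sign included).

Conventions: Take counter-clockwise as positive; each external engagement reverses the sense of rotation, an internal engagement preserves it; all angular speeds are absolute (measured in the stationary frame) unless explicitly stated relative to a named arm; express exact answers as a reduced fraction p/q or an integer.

topology: planetary set — G1 18T / G2 23T / G3 64T, arm = carrier (Willis)
ring teeth: 18 + 2·23 = 64
18(ω_sun−ω_arm) = −64(ω_ring−ω_arm),  ω_sun = 0, ω_arm = 1
ω_ring = 1 − (18/64)(0−1) = 41/32
ω_out/ω_in = 41/32

41/32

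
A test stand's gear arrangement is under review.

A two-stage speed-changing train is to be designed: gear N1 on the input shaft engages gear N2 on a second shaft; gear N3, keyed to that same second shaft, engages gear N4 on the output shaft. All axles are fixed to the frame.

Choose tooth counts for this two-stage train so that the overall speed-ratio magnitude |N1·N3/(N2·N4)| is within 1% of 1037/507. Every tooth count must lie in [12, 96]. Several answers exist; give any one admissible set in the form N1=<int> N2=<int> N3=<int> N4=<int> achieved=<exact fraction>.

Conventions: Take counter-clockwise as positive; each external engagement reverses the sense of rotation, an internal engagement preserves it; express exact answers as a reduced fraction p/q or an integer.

class = fixed-axis compound train [2-stage, 1037/507 wanted]
target = 1037/507 in lowest terms: an exact hit needs N1·N3 = k·1037 and N2·N4 = k·507 for one integer k, every count in [12, 96]; additionally prefer no 1:1 stage (N1 ≠ N2, N3 ≠ N4)
k = 1: N1·N3 = 1037 = 17·61, N2·N4 = 507 = 13·39
achieved = 17·61/(13·39) = 1037/507; |achieved − target| = 0 ≤ 1037/50700 ✓

N1=17 N2=13 N3=61 N4=39 achieved=1037/507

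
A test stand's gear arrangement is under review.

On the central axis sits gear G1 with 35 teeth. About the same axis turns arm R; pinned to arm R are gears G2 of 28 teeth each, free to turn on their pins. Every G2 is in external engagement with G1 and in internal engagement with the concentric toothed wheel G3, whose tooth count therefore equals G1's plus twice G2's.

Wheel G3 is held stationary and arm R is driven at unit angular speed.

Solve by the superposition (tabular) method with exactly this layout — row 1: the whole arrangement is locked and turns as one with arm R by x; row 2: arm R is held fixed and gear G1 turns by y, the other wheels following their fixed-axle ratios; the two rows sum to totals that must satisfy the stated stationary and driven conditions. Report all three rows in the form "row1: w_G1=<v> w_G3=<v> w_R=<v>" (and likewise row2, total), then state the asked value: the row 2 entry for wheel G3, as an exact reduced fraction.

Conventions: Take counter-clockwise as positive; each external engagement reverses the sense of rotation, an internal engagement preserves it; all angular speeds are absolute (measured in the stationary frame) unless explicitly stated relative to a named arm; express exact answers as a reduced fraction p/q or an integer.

row1: w_G1=1 w_G3=1 w_R=1
row2: w_G1=13/5 w_G3=-1 w_R=0
total: w_G1=18/5 w_G3=0 w_R=1
asked value: -1

planetary set (35T centre, 28T on arm, 91T internal) — Willis relation
superposition row 1 [locked train]: every member turns x
row 2 — arm fixed, fixed-axis ratios: sun y, ring −(35/91)·y, arm 0
boundary: total ω_ring = x − (35/91)·y = 0 and total ω_arm = x = 1  ⇒  y = 13/5, x = 1
row 2 ring = −(35/91)·13/5 = -1
totals (row 1 + row 2): sun 1 + 13/5 = 18/5, ring 1 + (-1) = 0, arm 1 + 0 = 1
asked cell (row2, ring) = -1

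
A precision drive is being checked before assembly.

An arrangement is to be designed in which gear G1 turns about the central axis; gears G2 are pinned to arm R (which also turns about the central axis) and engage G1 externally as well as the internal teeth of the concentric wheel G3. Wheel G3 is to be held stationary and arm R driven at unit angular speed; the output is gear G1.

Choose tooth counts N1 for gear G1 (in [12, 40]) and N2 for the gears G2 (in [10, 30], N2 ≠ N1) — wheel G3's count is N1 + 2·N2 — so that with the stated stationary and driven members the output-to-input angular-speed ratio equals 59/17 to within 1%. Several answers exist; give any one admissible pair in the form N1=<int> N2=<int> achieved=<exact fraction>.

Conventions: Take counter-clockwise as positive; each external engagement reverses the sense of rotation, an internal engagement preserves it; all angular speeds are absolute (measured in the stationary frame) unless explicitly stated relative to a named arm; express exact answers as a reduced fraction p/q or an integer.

N1=34 N2=25 achieved=59/17

class = planetary set [ratio 59/17 wanted; Willis about the carrier]
Willis with ω_ring = 0: ω_sun/ω_arm = (N1+N3)/N1; set equal to 59/17  ⇒  N3/N1 = 59/17 − 1 = 42/17
N3 = N1 + 2·N2  ⇒  N2/N1 = (N3/N1 − 1)/2 = (42/17 − 1)/2 = 25/34
smallest multiple with N1 ≥ 12 and N2 ≥ 10: k = 1  ⇒  N1 = 1·34 = 34, N2 = 1·25 = 25 (N1 ≤ 40, N2 ≤ 30, N2 ≠ N1 ✓), N3 = 34 + 2·25 = 84
check: (N1+N3)/N1 with N1 = 34, N3 = 84 gives 59/17; |achieved − target| = 0 ≤ 59/1700 ✓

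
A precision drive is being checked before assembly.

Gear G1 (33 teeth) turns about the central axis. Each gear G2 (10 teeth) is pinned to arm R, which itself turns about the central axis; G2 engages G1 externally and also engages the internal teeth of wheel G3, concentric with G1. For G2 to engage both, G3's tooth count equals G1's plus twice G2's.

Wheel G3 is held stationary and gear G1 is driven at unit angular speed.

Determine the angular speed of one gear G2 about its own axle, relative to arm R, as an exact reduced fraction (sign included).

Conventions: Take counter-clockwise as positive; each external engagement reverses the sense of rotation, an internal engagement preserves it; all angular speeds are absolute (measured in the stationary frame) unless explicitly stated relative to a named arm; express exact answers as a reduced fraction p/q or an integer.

-1749/860

planetary set (33T centre, 10T on arm, 53T internal) — Willis relation
ring teeth: 33 + 2·10 = 53
33(ω_sun−ω_arm) = −53(ω_ring−ω_arm),  ω_ring = 0, ω_sun = 1
33(1−ω_arm) = −53(0−ω_arm)  ⇒  86·ω_arm = 33  ⇒  ω_arm = 33/86
sun–planet mesh: 33·(1−33/86) = −10·(ω_p−ω_arm)  ⇒  ω_p−ω_arm = -1749/860
exact speed ratio = -1749/860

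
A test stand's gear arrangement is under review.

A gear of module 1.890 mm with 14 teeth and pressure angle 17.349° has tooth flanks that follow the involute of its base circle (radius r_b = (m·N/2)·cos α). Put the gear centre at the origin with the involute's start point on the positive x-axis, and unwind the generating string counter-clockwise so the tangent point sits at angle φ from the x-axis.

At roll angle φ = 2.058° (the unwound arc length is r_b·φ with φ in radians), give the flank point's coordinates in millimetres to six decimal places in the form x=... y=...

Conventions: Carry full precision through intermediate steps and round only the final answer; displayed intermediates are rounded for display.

x=12.636260 y=0.000195

recognized (one wheel, involute flank): single-mesh tooth geometry, m = 1.890, N = 14
pitch radius r_p = m·N/2 = 1.890·14/2 = 13.230000
base radius r_b = r_p·cos α = 13.230000·cos 17.349° = 12.628116
roll angle φ = 2.058° = 0.03591888 rad
x = r_b·(cos φ + φ·sin φ) = 12.636260
y = r_b·(sin φ − φ·cos φ) = 0.000195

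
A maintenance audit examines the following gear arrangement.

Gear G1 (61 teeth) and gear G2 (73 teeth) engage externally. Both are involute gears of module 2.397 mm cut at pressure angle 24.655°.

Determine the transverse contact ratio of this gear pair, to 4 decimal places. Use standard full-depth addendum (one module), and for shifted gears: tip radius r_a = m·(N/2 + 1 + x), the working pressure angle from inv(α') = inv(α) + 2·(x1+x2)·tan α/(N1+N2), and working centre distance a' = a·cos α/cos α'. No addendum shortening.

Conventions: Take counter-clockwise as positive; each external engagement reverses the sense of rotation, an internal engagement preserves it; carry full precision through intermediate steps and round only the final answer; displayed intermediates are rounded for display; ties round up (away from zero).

1.5766

recognized (one external pair, fixed centres): single-mesh tooth geometry, m = 2.397, N1 = 61, N2 = 73
base radii: r_b1 = 66.443643, r_b2 = 79.514524
tip radii: r_a1 = 75.505500, r_a2 = 89.887500
no profile shift: α' = α, a' = a
action lengths: √(r_a1²−r_b1²) = 35.865343, √(r_a2²−r_b2²) = 41.919007
base pitch p_b = π·m·cos α = 6.843897
CR = (35.865343 + 41.919007 − 160.599000·sin 24.65500°)/6.843897 = 1.576577
contact ratio ≈ 1.5766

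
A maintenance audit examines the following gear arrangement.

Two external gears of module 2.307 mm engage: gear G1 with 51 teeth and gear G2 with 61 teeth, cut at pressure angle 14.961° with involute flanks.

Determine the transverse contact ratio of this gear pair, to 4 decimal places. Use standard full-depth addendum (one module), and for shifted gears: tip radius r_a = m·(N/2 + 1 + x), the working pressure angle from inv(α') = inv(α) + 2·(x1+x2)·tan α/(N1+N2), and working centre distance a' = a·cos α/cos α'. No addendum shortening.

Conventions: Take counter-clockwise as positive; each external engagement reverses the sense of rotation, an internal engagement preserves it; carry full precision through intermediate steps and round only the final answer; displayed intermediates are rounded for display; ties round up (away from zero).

class = single-mesh tooth geometry [involute pair 51T × 61T, m = 2.307]
base radii: r_b1 = 56.834318, r_b2 = 67.978302
tip radii: r_a1 = 61.135500, r_a2 = 72.670500
no profile shift: α' = α, a' = a
action lengths: √(r_a1²−r_b1²) = 22.525755, √(r_a2²−r_b2²) = 25.689531
base pitch p_b = π·m·cos α = 7.001972
CR = (22.525755 + 25.689531 − 129.192000·sin 14.96100°)/7.001972 = 2.122671
contact ratio ≈ 2.1227

2.1227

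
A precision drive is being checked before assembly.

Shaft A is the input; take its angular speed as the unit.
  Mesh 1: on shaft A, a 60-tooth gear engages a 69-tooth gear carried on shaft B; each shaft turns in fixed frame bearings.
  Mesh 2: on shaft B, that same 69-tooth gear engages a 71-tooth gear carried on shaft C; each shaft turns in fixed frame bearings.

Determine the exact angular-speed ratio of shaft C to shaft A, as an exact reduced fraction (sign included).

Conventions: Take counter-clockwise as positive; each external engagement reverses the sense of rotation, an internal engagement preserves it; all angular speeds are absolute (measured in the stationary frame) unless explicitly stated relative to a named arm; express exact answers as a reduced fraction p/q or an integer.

class = fixed-axis compound train [2 meshes; 2 ratios multiply, 2 sense flips]
mesh 1 [60T→69T]: running ratio 20/23, sense −
mesh 2 [69T→71T]: running ratio 60/71, sense +
ω_out/ω_in = 60/71

60/71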